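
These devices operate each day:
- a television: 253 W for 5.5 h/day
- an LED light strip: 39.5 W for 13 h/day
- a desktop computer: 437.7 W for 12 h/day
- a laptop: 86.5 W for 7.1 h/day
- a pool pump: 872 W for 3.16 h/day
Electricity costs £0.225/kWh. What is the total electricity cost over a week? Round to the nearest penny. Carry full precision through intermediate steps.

£16.58

television: 253 W × 5.5 h × 7 d = 9,740 Wh = 9.741 kWh
LED light strip: 39.5 W × 13 h × 7 d = 3,594 Wh = 3.595 kWh
desktop computer: 437.7 W × 12 h × 7 d = 36,767 Wh = 36.77 kWh
laptop: 86.5 W × 7.1 h × 7 d = 4,299 Wh = 4.299 kWh
pool pump: 872 W × 3.16 h × 7 d = 19,289 Wh = 19.29 kWh
Total energy = 9.741 + 3.595 + 36.77 + 4.299 + 19.29 = 73.69 kWh
Cost = 73.69 kWh × £0.225 = £16.58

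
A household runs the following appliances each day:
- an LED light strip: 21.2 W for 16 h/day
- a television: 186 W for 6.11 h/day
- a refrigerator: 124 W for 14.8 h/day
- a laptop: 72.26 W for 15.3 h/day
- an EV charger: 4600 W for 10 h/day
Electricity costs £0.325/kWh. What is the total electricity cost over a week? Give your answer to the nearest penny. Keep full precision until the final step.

LED light strip: 21.2 W × 16 h × 7 d = 2,374 Wh = 2.374 kWh
television: 186 W × 6.11 h × 7 d = 7,955 Wh = 7.955 kWh
refrigerator: 124 W × 14.8 h × 7 d = 12,846 Wh = 12.85 kWh
laptop: 72.26 W × 15.3 h × 7 d = 7,739 Wh = 7.739 kWh
EV charger: 4600 W × 10 h × 7 d = 322,000 Wh = 322 kWh
Total energy = 2.374 + 7.955 + 12.85 + 7.739 + 322 = 352.9 kWh
Cost = 352.9 kWh × £0.325 = £114.70

£114.70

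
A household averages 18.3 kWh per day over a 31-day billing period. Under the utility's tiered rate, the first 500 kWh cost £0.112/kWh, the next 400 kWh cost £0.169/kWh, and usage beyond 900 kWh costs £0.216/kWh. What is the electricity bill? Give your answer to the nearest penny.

£67.37

Usage = 18.3 kWh/day × 31 days = 567.3 kWh
First 500 kWh × £0.112 = £56.00
Next 67.3 kWh × £0.169 = £11.37
Remaining tier: 0 kWh (not reached)
Total = £67.37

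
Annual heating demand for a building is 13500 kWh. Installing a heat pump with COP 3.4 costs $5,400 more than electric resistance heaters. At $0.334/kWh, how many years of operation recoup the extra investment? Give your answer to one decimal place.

Resistance: 13500 kWh × $0.334 = $4,509.00/yr
Heat pump: 13500 / 3.4 = 3971 kWh in → × $0.334 = $1,326.18/yr
Annual savings = $3,182.82
Payback = $5,400 / $3,182.82 = 1.7 years

1.7 years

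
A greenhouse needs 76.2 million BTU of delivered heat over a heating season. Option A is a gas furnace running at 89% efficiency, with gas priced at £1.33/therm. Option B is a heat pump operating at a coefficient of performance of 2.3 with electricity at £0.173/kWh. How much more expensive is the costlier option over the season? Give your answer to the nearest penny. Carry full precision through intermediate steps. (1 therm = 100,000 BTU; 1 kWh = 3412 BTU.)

£541.11

Heat load = 76.2 × 10⁶ BTU = 76,200,000 BTU
Gas: input = 76,200,000 / 0.89 = 85,617,978 BTU = 856.2 therm → 856.2 × £1.33 = £1,138.72
Heat pump: 76,200,000 BTU / 3412 = 22,330 kWh heat; / 2.3 = 9,710 kWh in → × £0.173 = £1,679.83
Difference = |£1,138.72 − £1,679.83| = £541.11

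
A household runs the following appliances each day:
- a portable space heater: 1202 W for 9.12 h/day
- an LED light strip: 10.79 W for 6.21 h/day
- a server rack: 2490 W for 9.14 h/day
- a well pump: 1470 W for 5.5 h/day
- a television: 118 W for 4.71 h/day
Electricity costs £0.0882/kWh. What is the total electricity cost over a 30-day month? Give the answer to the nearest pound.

£112

portable space heater: 1202 W × 9.12 h × 30 d = 328,867 Wh = 328.9 kWh
LED light strip: 10.79 W × 6.21 h × 30 d = 2,010 Wh = 2.01 kWh
server rack: 2490 W × 9.14 h × 30 d = 682,758 Wh = 682.8 kWh
well pump: 1470 W × 5.5 h × 30 d = 242,550 Wh = 242.6 kWh
television: 118 W × 4.71 h × 30 d = 16,673 Wh = 16.67 kWh
Total energy = 328.9 + 2.01 + 682.8 + 242.6 + 16.67 = 1,273 kWh
Cost = 1,273 kWh × £0.0882 = £112.27 ≈ £112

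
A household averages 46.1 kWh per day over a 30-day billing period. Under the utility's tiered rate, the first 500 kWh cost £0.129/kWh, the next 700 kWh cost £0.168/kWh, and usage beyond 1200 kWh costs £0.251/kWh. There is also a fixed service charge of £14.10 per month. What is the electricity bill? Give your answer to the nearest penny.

Usage = 46.1 kWh/day × 30 days = 1383 kWh
First 500 kWh × £0.129 = £64.50
Next 700 kWh × £0.168 = £117.60
Remaining 183 kWh × £0.251 = £45.93
Energy charge = £228.03; + service £14.10 = £242.13

£242.13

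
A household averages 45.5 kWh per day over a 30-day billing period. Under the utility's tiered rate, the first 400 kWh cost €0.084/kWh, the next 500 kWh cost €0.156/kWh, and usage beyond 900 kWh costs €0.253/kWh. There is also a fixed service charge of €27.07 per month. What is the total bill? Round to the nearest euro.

€256

Usage = 45.5 kWh/day × 30 days = 1365 kWh
First 400 kWh × €0.084 = €33.60
Next 500 kWh × €0.156 = €78.00
Remaining 465 kWh × €0.253 = €117.64
Energy charge = €229.25; + service €27.07 = €256.31 ≈ €256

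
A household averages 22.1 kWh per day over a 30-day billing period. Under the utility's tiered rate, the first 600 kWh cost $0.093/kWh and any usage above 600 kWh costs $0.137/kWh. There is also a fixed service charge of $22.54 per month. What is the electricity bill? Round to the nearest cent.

$86.97

Usage = 22.1 kWh/day × 30 days = 663 kWh
First 600 kWh × $0.093 = $55.80
Remaining 63 kWh × $0.137 = $8.63
Energy charge = $64.43; + service $22.54 = $86.97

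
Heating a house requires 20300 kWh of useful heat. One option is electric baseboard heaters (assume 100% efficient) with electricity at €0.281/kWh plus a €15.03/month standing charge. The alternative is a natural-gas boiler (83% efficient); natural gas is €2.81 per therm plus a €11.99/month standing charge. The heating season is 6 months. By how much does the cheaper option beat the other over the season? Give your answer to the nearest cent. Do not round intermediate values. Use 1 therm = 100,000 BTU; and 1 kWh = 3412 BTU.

Heat load = 20300 kWh × 3412 = 69,263,600 BTU
Gas: input = 69,263,600 / 0.83 = 83,450,120 BTU = 834.5 therm → 834.5 × €2.81 = €2,344.95; + 6 × €11.99 standing = €2,416.89
Electric: 69,263,600 BTU / 3412 = 20,300 kWh → × €0.281 = €5,704.30; + 6 × €15.03 standing = €5,794.48
Difference = |€2,416.89 − €5,794.48| = €3,377.59

€3377.59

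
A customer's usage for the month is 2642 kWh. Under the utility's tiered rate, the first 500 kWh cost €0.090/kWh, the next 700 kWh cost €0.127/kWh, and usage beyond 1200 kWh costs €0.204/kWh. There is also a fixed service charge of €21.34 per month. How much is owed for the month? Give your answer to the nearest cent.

First 500 kWh × €0.090 = €45.00
Next 700 kWh × €0.127 = €88.90
Remaining 1442 kWh × €0.204 = €294.17
Energy charge = €428.07; + service €21.34 = €449.41

€449.41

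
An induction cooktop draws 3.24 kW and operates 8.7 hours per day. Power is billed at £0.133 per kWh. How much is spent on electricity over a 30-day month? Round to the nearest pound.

£112

Energy = 3240 W × 8.7 h/day × 30 days = 845,640 Wh = 845.6 kWh
Cost = 845.6 kWh × £0.133/kWh = £112.47 ≈ £112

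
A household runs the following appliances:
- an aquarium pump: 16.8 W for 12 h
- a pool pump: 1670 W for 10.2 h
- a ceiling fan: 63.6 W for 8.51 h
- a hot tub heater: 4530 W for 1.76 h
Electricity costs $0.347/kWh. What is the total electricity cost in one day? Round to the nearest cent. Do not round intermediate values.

$8.94

aquarium pump: 16.8 W × 12 h = 202 Wh = 0.2016 kWh
pool pump: 1670 W × 10.2 h = 17,034 Wh = 17.03 kWh
ceiling fan: 63.6 W × 8.51 h = 541 Wh = 0.5412 kWh
hot tub heater: 4530 W × 1.76 h = 7,973 Wh = 7.973 kWh
Total energy = 0.2016 + 17.03 + 0.5412 + 7.973 = 25.75 kWh
Cost = 25.75 kWh × $0.347 = $8.94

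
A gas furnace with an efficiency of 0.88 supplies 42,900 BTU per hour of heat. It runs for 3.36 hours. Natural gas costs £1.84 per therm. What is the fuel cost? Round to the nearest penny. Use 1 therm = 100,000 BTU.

Heat delivered = 42,900 BTU/h × 3.36 h = 144,144 BTU
Gas input = 144,144 / 0.88 = 163,800 BTU
= 163,800 / 100,000 = 1.638 therm
Cost = 1.638 × £1.84/therm = £3.01

£3.01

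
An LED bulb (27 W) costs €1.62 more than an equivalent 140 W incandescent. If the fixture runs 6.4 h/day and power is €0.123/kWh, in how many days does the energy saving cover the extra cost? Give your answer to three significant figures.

18.2 days

Power saved = 140 − 27 = 113 W
Daily energy saved = 113 W × 6.4 h = 723.2 Wh = 0.7232 kWh
Daily savings = 0.7232 × €0.123 = €0.0890
Payback = €1.62 / €0.0890 per day = 18.21 days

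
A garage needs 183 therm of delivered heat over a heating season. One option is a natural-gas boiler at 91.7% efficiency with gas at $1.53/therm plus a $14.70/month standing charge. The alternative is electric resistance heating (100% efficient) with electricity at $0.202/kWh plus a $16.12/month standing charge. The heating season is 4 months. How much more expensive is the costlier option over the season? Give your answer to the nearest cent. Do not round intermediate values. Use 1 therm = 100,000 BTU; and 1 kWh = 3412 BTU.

Heat load = 183 therm × 100,000 = 18,300,000 BTU
Gas: input = 18,300,000 / 0.917 = 19,956,379 BTU = 199.6 therm → 199.6 × $1.53 = $305.33; + 4 × $14.70 standing = $364.13
Electric: 18,300,000 BTU / 3412 = 5,363 kWh → × $0.202 = $1,083.41; + 4 × $16.12 standing = $1,147.89
Difference = |$364.13 − $1,147.89| = $783.76

$783.76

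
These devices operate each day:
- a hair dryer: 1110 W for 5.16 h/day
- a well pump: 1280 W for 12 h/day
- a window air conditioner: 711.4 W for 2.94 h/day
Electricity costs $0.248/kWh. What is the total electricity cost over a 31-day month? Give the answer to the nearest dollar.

hair dryer: 1110 W × 5.16 h × 31 d = 177,556 Wh = 177.6 kWh
well pump: 1280 W × 12 h × 31 d = 476,160 Wh = 476.2 kWh
window air conditioner: 711.4 W × 2.94 h × 31 d = 64,837 Wh = 64.84 kWh
Total energy = 177.6 + 476.2 + 64.84 = 718.6 kWh
Cost = 718.6 kWh × $0.248 = $178.20 ≈ $178

$178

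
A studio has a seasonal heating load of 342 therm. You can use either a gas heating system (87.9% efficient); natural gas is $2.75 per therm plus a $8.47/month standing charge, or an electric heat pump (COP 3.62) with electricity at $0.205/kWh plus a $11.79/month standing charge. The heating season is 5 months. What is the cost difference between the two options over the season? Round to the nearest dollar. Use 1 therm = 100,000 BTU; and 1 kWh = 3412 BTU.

Heat load = 342 therm × 100,000 = 34,200,000 BTU
Gas: input = 34,200,000 / 0.879 = 38,907,850 BTU = 389.1 therm → 389.1 × $2.75 = $1,069.97; + 5 × $8.47 standing = $1,112.32
Heat pump: 34,200,000 BTU / 3412 = 10,020 kWh heat; / 3.62 = 2,769 kWh in → × $0.205 = $567.63; + 5 × $11.79 standing = $626.58
Difference = |$1,112.32 − $626.58| = $485.74 ≈ $486

$486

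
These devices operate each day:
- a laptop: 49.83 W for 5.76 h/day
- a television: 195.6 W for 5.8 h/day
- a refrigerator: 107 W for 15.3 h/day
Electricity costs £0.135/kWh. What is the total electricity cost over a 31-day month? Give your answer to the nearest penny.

laptop: 49.83 W × 5.76 h × 31 d = 8,898 Wh = 8.898 kWh
television: 195.6 W × 5.8 h × 31 d = 35,169 Wh = 35.17 kWh
refrigerator: 107 W × 15.3 h × 31 d = 50,750 Wh = 50.75 kWh
Total energy = 8.898 + 35.17 + 50.75 = 94.82 kWh
Cost = 94.82 kWh × £0.135 = £12.80

£12.80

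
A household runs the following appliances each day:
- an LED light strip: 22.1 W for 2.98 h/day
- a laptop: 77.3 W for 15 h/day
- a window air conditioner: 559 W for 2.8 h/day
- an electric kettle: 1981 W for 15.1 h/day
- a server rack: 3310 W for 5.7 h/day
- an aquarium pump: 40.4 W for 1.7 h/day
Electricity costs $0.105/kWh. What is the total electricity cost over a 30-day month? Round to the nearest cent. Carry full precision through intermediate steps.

LED light strip: 22.1 W × 2.98 h × 30 d = 1,976 Wh = 1.976 kWh
laptop: 77.3 W × 15 h × 30 d = 34,785 Wh = 34.78 kWh
window air conditioner: 559 W × 2.8 h × 30 d = 46,956 Wh = 46.96 kWh
electric kettle: 1981 W × 15.1 h × 30 d = 897,393 Wh = 897.4 kWh
server rack: 3310 W × 5.7 h × 30 d = 566,010 Wh = 566 kWh
aquarium pump: 40.4 W × 1.7 h × 30 d = 2,060 Wh = 2.06 kWh
Total energy = 1.976 + 34.78 + 46.96 + 897.4 + 566 + 2.06 = 1,549 kWh
Cost = 1,549 kWh × $0.105 = $162.66

$162.66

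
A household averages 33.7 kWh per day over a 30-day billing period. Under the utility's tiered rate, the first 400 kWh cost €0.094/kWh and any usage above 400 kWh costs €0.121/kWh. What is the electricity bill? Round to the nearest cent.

Usage = 33.7 kWh/day × 30 days = 1011 kWh
First 400 kWh × €0.094 = €37.60
Remaining 611 kWh × €0.121 = €73.93
Total = €111.53

€111.53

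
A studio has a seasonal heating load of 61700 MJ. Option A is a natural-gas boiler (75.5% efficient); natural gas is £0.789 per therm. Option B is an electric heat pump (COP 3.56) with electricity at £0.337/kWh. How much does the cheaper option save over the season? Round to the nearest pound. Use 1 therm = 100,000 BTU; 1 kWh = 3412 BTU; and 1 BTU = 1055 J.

Heat load = 61700 MJ = 61,700,000,000 J / 1055 = 58,483,412 BTU
Gas: input = 58,483,412 / 0.755 = 77,461,473 BTU = 774.6 therm → 774.6 × £0.789 = £611.17
Heat pump: 58,483,412 BTU / 3412 = 17,140 kWh heat; / 3.56 = 4,815 kWh in → × £0.337 = £1,622.57
Difference = |£611.17 − £1,622.57| = £1,011.40 ≈ £1011

£1011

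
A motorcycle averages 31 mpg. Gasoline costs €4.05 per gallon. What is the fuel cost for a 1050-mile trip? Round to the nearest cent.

Fuel = 1050 mi / 31 mpg = 33.87 gal
Cost = 33.87 gal × €4.05/gal = €137.18

€137.18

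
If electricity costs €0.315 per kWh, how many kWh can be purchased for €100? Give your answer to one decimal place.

317.5 kWh

€100 / €0.315 per kWh = 317.5 kWh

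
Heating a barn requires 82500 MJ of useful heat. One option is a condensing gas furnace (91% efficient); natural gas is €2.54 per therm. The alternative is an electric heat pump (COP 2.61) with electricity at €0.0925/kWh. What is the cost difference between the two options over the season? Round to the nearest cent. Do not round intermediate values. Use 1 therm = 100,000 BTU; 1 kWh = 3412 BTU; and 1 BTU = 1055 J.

Heat load = 82500 MJ = 82,500,000,000 J / 1055 = 78,199,052 BTU
Gas: input = 78,199,052 / 0.91 = 85,933,024 BTU = 859.3 therm → 859.3 × €2.54 = €2,182.70
Heat pump: 78,199,052 BTU / 3412 = 22,920 kWh heat; / 2.61 = 8,781 kWh in → × €0.0925 = €812.26
Difference = |€2,182.70 − €812.26| = €1,370.44

€1370.44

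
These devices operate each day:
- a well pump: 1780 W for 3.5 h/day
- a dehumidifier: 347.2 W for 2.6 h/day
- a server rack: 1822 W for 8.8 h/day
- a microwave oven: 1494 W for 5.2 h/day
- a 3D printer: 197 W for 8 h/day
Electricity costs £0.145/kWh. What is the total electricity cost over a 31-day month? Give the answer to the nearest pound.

well pump: 1780 W × 3.5 h × 31 d = 193,130 Wh = 193.1 kWh
dehumidifier: 347.2 W × 2.6 h × 31 d = 27,984 Wh = 27.98 kWh
server rack: 1822 W × 8.8 h × 31 d = 497,042 Wh = 497 kWh
microwave oven: 1494 W × 5.2 h × 31 d = 240,833 Wh = 240.8 kWh
3D printer: 197 W × 8 h × 31 d = 48,856 Wh = 48.86 kWh
Total energy = 193.1 + 27.98 + 497 + 240.8 + 48.86 = 1,008 kWh
Cost = 1,008 kWh × £0.145 = £146.14 ≈ £146

£146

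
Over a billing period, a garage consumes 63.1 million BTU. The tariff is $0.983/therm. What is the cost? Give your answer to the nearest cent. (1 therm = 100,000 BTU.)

63.1 million BTU × (10 therm/million BTU) = 631 therm
Cost = 631 therm × $0.983/therm = $620.27

$620.27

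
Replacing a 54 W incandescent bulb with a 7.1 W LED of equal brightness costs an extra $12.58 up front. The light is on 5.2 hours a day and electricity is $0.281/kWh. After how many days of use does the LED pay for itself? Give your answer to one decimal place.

Power saved = 54 − 7.1 = 46.9 W
Daily energy saved = 46.9 W × 5.2 h = 243.9 Wh = 0.24388 kWh
Daily savings = 0.24388 × $0.281 = $0.0685
Payback = $12.58 / $0.0685 per day = 183.6 days

183.6 days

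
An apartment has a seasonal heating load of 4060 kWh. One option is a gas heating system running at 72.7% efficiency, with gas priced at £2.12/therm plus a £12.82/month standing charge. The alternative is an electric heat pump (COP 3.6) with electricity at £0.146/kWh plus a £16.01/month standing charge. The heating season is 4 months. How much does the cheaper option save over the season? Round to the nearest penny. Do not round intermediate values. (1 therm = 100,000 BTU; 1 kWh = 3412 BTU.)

£226.54

Heat load = 4060 kWh × 3412 = 13,852,720 BTU
Gas: input = 13,852,720 / 0.727 = 19,054,635 BTU = 190.5 therm → 190.5 × £2.12 = £403.96; + 4 × £12.82 standing = £455.24
Heat pump: 13,852,720 BTU / 3412 = 4,060 kWh heat; / 3.6 = 1,128 kWh in → × £0.146 = £164.66; + 4 × £16.01 standing = £228.70
Difference = |£455.24 − £228.70| = £226.54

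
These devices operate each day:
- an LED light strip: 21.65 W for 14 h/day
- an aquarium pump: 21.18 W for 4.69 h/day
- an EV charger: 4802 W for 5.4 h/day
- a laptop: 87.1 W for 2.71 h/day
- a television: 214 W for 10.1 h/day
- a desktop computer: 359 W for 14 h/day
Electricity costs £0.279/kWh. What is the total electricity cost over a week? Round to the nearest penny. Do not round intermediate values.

LED light strip: 21.65 W × 14 h × 7 d = 2,122 Wh = 2.122 kWh
aquarium pump: 21.18 W × 4.69 h × 7 d = 695 Wh = 0.6953 kWh
EV charger: 4802 W × 5.4 h × 7 d = 181,516 Wh = 181.5 kWh
laptop: 87.1 W × 2.71 h × 7 d = 1,652 Wh = 1.652 kWh
television: 214 W × 10.1 h × 7 d = 15,130 Wh = 15.13 kWh
desktop computer: 359 W × 14 h × 7 d = 35,182 Wh = 35.18 kWh
Total energy = 2.122 + 0.6953 + 181.5 + 1.652 + 15.13 + 35.18 = 236.3 kWh
Cost = 236.3 kWh × £0.279 = £65.93

£65.93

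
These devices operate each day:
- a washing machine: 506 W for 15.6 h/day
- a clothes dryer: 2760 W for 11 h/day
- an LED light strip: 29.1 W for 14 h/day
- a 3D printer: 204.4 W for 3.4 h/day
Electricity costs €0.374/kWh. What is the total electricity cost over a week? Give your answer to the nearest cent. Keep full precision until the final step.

€103.03

washing machine: 506 W × 15.6 h × 7 d = 55,255 Wh = 55.26 kWh
clothes dryer: 2760 W × 11 h × 7 d = 212,520 Wh = 212.5 kWh
LED light strip: 29.1 W × 14 h × 7 d = 2,852 Wh = 2.852 kWh
3D printer: 204.4 W × 3.4 h × 7 d = 4,865 Wh = 4.865 kWh
Total energy = 55.26 + 212.5 + 2.852 + 4.865 = 275.5 kWh
Cost = 275.5 kWh × €0.374 = €103.03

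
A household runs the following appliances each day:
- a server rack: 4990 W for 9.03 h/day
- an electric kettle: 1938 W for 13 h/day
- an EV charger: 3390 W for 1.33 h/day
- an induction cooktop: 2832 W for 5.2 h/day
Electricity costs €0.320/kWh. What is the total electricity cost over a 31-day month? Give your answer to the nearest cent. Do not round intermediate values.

server rack: 4990 W × 9.03 h × 31 d = 1,396,851 Wh = 1,397 kWh
electric kettle: 1938 W × 13 h × 31 d = 781,014 Wh = 781 kWh
EV charger: 3390 W × 1.33 h × 31 d = 139,770 Wh = 139.8 kWh
induction cooktop: 2832 W × 5.2 h × 31 d = 456,518 Wh = 456.5 kWh
Total energy = 1,397 + 781 + 139.8 + 456.5 = 2,774 kWh
Cost = 2,774 kWh × €0.320 = €887.73

€887.73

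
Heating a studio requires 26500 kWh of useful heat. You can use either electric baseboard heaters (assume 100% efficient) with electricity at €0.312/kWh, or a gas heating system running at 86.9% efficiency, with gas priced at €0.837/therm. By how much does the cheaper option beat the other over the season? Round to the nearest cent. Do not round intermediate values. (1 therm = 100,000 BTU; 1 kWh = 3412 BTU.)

Heat load = 26500 kWh × 3412 = 90,418,000 BTU
Gas: input = 90,418,000 / 0.869 = 104,048,331 BTU = 1,040 therm → 1,040 × €0.837 = €870.88
Electric: 90,418,000 BTU / 3412 = 26,500 kWh → × €0.312 = €8,268.00
Difference = |€870.88 − €8,268.00| = €7,397.12

€7397.12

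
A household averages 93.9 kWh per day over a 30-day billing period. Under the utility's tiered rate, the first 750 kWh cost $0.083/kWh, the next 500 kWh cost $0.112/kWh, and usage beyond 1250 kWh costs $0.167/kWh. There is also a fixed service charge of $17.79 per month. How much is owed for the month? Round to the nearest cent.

Usage = 93.9 kWh/day × 30 days = 2817 kWh
First 750 kWh × $0.083 = $62.25
Next 500 kWh × $0.112 = $56.00
Remaining 1567 kWh × $0.167 = $261.69
Energy charge = $379.94; + service $17.79 = $397.73

$397.73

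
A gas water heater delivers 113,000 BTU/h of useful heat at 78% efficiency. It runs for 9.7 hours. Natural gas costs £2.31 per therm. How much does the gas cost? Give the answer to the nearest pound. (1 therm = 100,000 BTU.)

£32

Heat delivered = 113,000 BTU/h × 9.7 h = 1,096,100 BTU
Gas input = 1,096,100 / 0.78 = 1,405,256 BTU
= 1,405,256 / 100,000 = 14.05 therm
Cost = 14.05 × £2.31/therm = £32.46 ≈ £32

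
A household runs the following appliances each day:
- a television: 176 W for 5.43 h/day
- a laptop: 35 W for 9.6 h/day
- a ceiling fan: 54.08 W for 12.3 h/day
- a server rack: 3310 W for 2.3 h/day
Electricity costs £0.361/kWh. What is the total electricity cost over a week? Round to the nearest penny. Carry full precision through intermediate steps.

television: 176 W × 5.43 h × 7 d = 6,690 Wh = 6.69 kWh
laptop: 35 W × 9.6 h × 7 d = 2,352 Wh = 2.352 kWh
ceiling fan: 54.08 W × 12.3 h × 7 d = 4,656 Wh = 4.656 kWh
server rack: 3310 W × 2.3 h × 7 d = 53,291 Wh = 53.29 kWh
Total energy = 6.69 + 2.352 + 4.656 + 53.29 = 66.99 kWh
Cost = 66.99 kWh × £0.361 = £24.18

£24.18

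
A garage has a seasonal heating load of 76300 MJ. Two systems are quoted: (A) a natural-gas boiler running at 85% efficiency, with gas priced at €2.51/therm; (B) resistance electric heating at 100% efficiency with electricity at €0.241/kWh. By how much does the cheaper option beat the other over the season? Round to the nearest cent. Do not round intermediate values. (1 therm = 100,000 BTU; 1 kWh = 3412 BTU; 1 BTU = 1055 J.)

Heat load = 76300 MJ = 76,300,000,000 J / 1055 = 72,322,275 BTU
Gas: input = 72,322,275 / 0.85 = 85,085,029 BTU = 850.9 therm → 850.9 × €2.51 = €2,135.63
Electric: 72,322,275 BTU / 3412 = 21,200 kWh → × €0.241 = €5,108.34
Difference = |€2,135.63 − €5,108.34| = €2,972.71

€2972.71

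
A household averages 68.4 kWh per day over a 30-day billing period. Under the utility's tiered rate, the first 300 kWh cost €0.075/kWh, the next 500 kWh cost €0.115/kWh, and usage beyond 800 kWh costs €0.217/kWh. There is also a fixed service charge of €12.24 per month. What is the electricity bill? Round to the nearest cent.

Usage = 68.4 kWh/day × 30 days = 2052 kWh
First 300 kWh × €0.075 = €22.50
Next 500 kWh × €0.115 = €57.50
Remaining 1252 kWh × €0.217 = €271.68
Energy charge = €351.68; + service €12.24 = €363.92

€363.92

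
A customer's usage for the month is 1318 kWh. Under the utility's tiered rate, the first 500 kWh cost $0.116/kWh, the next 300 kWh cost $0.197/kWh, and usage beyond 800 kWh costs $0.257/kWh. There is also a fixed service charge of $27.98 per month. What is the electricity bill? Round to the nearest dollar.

$278

First 500 kWh × $0.116 = $58.00
Next 300 kWh × $0.197 = $59.10
Remaining 518 kWh × $0.257 = $133.13
Energy charge = $250.23; + service $27.98 = $278.21 ≈ $278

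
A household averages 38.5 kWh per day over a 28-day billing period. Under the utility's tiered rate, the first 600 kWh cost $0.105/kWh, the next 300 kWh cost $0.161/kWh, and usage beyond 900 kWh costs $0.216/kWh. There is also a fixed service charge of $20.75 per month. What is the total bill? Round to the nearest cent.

Usage = 38.5 kWh/day × 28 days = 1078 kWh
First 600 kWh × $0.105 = $63.00
Next 300 kWh × $0.161 = $48.30
Remaining 178 kWh × $0.216 = $38.45
Energy charge = $149.75; + service $20.75 = $170.50

$170.50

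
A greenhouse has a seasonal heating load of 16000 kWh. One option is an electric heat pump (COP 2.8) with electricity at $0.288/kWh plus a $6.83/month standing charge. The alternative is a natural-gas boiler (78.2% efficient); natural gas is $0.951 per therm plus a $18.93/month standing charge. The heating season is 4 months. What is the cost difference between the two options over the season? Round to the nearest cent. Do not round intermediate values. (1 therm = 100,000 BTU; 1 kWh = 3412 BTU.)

$933.41

Heat load = 16000 kWh × 3412 = 54,592,000 BTU
Gas: input = 54,592,000 / 0.782 = 69,810,742 BTU = 698.1 therm → 698.1 × $0.951 = $663.90; + 4 × $18.93 standing = $739.62
Heat pump: 54,592,000 BTU / 3412 = 16,000 kWh heat; / 2.8 = 5,714 kWh in → × $0.288 = $1,645.71; + 4 × $6.83 standing = $1,673.03
Difference = |$739.62 − $1,673.03| = $933.41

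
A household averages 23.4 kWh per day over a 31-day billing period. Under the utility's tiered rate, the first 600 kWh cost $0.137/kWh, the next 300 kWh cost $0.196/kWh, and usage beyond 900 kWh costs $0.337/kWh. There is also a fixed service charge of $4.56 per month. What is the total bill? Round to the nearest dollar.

Usage = 23.4 kWh/day × 31 days = 725.4 kWh
First 600 kWh × $0.137 = $82.20
Next 125.4 kWh × $0.196 = $24.58
Remaining tier: 0 kWh (not reached)
Energy charge = $106.78; + service $4.56 = $111.34 ≈ $111

$111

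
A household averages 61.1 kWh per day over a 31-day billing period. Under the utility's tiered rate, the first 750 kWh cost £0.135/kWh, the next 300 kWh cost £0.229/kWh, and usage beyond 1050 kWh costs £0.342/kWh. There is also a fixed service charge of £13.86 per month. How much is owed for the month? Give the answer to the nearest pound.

£472

Usage = 61.1 kWh/day × 31 days = 1894.1 kWh
First 750 kWh × £0.135 = £101.25
Next 300 kWh × £0.229 = £68.70
Remaining 844.1 kWh × £0.342 = £288.68
Energy charge = £458.63; + service £13.86 = £472.49 ≈ £472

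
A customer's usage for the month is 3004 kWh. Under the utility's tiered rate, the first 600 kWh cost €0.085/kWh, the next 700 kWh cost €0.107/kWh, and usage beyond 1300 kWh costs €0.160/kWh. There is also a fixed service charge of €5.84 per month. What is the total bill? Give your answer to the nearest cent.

First 600 kWh × €0.085 = €51.00
Next 700 kWh × €0.107 = €74.90
Remaining 1704 kWh × €0.160 = €272.64
Energy charge = €398.54; + service €5.84 = €404.38

€404.38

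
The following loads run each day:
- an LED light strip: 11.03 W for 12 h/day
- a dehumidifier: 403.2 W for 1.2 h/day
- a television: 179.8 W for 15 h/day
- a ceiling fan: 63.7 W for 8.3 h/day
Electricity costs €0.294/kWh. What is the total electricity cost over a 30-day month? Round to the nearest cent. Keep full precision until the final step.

LED light strip: 11.03 W × 12 h × 30 d = 3,971 Wh = 3.971 kWh
dehumidifier: 403.2 W × 1.2 h × 30 d = 14,515 Wh = 14.52 kWh
television: 179.8 W × 15 h × 30 d = 80,910 Wh = 80.91 kWh
ceiling fan: 63.7 W × 8.3 h × 30 d = 15,861 Wh = 15.86 kWh
Total energy = 3.971 + 14.52 + 80.91 + 15.86 = 115.3 kWh
Cost = 115.3 kWh × €0.294 = €33.89

€33.89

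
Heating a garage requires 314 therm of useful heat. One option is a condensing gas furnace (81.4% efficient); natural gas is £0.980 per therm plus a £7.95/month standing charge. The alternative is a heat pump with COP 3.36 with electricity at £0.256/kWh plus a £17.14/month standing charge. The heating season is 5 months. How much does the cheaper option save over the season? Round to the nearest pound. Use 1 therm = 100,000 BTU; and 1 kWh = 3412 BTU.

£369

Heat load = 314 therm × 100,000 = 31,400,000 BTU
Gas: input = 31,400,000 / 0.814 = 38,574,939 BTU = 385.7 therm → 385.7 × £0.980 = £378.03; + 5 × £7.95 standing = £417.78
Heat pump: 31,400,000 BTU / 3412 = 9,203 kWh heat; / 3.36 = 2,739 kWh in → × £0.256 = £701.17; + 5 × £17.14 standing = £786.87
Difference = |£417.78 − £786.87| = £369.08 ≈ £369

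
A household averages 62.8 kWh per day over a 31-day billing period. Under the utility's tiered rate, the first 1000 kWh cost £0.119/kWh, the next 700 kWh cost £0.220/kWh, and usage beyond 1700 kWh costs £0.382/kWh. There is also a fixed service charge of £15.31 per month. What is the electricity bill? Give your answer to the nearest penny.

£382.59

Usage = 62.8 kWh/day × 31 days = 1946.8 kWh
First 1000 kWh × £0.119 = £119.00
Next 700 kWh × £0.220 = £154.00
Remaining 246.8 kWh × £0.382 = £94.28
Energy charge = £367.28; + service £15.31 = £382.59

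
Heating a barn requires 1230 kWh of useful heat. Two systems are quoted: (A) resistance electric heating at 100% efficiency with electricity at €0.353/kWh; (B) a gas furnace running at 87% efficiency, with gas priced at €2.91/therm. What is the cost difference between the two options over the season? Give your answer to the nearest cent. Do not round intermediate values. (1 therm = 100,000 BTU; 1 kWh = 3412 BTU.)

Heat load = 1230 kWh × 3412 = 4,196,760 BTU
Gas: input = 4,196,760 / 0.87 = 4,823,862 BTU = 48.24 therm → 48.24 × €2.91 = €140.37
Electric: 4,196,760 BTU / 3412 = 1,230 kWh → × €0.353 = €434.19
Difference = |€140.37 − €434.19| = €293.82

€293.82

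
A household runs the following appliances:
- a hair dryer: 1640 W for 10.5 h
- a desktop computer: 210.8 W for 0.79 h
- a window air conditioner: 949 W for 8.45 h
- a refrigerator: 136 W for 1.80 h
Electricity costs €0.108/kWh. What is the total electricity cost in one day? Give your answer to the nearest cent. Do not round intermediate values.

€2.77

hair dryer: 1640 W × 10.5 h = 17,220 Wh = 17.22 kWh
desktop computer: 210.8 W × 0.79 h = 167 Wh = 0.1665 kWh
window air conditioner: 949 W × 8.45 h = 8,019 Wh = 8.019 kWh
refrigerator: 136 W × 1.80 h = 245 Wh = 0.2448 kWh
Total energy = 17.22 + 0.1665 + 8.019 + 0.2448 = 25.65 kWh
Cost = 25.65 kWh × €0.108 = €2.77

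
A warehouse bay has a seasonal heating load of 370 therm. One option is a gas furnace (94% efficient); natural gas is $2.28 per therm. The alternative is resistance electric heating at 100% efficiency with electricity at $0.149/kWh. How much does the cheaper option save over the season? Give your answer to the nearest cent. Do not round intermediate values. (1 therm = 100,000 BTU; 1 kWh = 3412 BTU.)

$718.32

Heat load = 370 therm × 100,000 = 37,000,000 BTU
Gas: input = 37,000,000 / 0.94 = 39,361,702 BTU = 393.6 therm → 393.6 × $2.28 = $897.45
Electric: 37,000,000 BTU / 3412 = 10,840 kWh → × $0.149 = $1,615.77
Difference = |$897.45 − $1,615.77| = $718.32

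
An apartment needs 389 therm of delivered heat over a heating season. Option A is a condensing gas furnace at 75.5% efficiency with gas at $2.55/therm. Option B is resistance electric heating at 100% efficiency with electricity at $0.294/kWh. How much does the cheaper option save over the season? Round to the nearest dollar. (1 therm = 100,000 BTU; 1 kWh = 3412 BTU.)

$2038

Heat load = 389 therm × 100,000 = 38,900,000 BTU
Gas: input = 38,900,000 / 0.755 = 51,523,179 BTU = 515.2 therm → 515.2 × $2.55 = $1,313.84
Electric: 38,900,000 BTU / 3412 = 11,400 kWh → × $0.294 = $3,351.88
Difference = |$1,313.84 − $3,351.88| = $2,038.03 ≈ $2038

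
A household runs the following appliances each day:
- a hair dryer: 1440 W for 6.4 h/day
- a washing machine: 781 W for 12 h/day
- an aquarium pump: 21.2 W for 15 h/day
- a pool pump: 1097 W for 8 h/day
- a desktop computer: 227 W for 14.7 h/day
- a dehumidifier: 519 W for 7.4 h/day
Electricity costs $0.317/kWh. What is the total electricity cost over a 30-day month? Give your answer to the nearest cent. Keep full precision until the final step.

hair dryer: 1440 W × 6.4 h × 30 d = 276,480 Wh = 276.5 kWh
washing machine: 781 W × 12 h × 30 d = 281,160 Wh = 281.2 kWh
aquarium pump: 21.2 W × 15 h × 30 d = 9,540 Wh = 9.54 kWh
pool pump: 1097 W × 8 h × 30 d = 263,280 Wh = 263.3 kWh
desktop computer: 227 W × 14.7 h × 30 d = 100,107 Wh = 100.1 kWh
dehumidifier: 519 W × 7.4 h × 30 d = 115,218 Wh = 115.2 kWh
Total energy = 276.5 + 281.2 + 9.54 + 263.3 + 100.1 + 115.2 = 1,046 kWh
Cost = 1,046 kWh × $0.317 = $331.51

$331.51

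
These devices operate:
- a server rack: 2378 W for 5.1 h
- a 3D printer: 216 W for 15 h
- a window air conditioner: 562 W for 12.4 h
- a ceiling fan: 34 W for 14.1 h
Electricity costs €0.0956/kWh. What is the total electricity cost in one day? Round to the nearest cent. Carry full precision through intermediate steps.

€2.18

server rack: 2378 W × 5.1 h = 12,128 Wh = 12.13 kWh
3D printer: 216 W × 15 h = 3,240 Wh = 3.24 kWh
window air conditioner: 562 W × 12.4 h = 6,969 Wh = 6.969 kWh
ceiling fan: 34 W × 14.1 h = 479 Wh = 0.4794 kWh
Total energy = 12.13 + 3.24 + 6.969 + 0.4794 = 22.82 kWh
Cost = 22.82 kWh × €0.0956 = €2.18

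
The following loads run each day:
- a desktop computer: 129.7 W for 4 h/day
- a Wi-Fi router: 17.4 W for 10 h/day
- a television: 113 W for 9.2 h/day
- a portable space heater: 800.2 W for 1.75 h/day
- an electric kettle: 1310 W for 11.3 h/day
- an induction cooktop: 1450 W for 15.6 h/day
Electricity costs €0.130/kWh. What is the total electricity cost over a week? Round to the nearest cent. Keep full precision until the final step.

desktop computer: 129.7 W × 4 h × 7 d = 3,632 Wh = 3.632 kWh
Wi-Fi router: 17.4 W × 10 h × 7 d = 1,218 Wh = 1.218 kWh
television: 113 W × 9.2 h × 7 d = 7,277 Wh = 7.277 kWh
portable space heater: 800.2 W × 1.75 h × 7 d = 9,802 Wh = 9.802 kWh
electric kettle: 1310 W × 11.3 h × 7 d = 103,621 Wh = 103.6 kWh
induction cooktop: 1450 W × 15.6 h × 7 d = 158,340 Wh = 158.3 kWh
Total energy = 3.632 + 1.218 + 7.277 + 9.802 + 103.6 + 158.3 = 283.9 kWh
Cost = 283.9 kWh × €0.130 = €36.91

€36.91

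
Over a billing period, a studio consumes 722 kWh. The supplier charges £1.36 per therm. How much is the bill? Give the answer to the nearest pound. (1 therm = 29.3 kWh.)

722 kWh × (0.03413 therm/kWh) = 24.64 therm
Cost = 24.64 therm × £1.36/therm = £33.51 ≈ £34

£34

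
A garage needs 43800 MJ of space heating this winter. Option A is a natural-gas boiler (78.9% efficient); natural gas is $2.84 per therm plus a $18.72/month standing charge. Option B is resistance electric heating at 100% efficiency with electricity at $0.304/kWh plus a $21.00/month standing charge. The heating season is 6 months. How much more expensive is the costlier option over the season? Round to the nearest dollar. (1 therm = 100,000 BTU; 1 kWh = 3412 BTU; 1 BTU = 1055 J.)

Heat load = 43800 MJ = 43,800,000,000 J / 1055 = 41,516,588 BTU
Gas: input = 41,516,588 / 0.789 = 52,619,249 BTU = 526.2 therm → 526.2 × $2.84 = $1,494.39; + 6 × $18.72 standing = $1,606.71
Electric: 41,516,588 BTU / 3412 = 12,170 kWh → × $0.304 = $3,699.02; + 6 × $21.00 standing = $3,825.02
Difference = |$1,606.71 − $3,825.02| = $2,218.31 ≈ $2218

$2218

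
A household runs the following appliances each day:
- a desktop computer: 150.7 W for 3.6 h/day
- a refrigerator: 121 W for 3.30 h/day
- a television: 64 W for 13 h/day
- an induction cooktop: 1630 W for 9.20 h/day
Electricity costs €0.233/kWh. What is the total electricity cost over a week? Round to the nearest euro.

€27

desktop computer: 150.7 W × 3.6 h × 7 d = 3,798 Wh = 3.798 kWh
refrigerator: 121 W × 3.30 h × 7 d = 2,795 Wh = 2.795 kWh
television: 64 W × 13 h × 7 d = 5,824 Wh = 5.824 kWh
induction cooktop: 1630 W × 9.20 h × 7 d = 104,972 Wh = 105 kWh
Total energy = 3.798 + 2.795 + 5.824 + 105 = 117.4 kWh
Cost = 117.4 kWh × €0.233 = €27.35 ≈ €27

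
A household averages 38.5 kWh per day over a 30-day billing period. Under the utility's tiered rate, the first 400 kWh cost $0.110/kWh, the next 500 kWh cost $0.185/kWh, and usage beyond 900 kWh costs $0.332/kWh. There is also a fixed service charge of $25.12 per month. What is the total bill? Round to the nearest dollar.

Usage = 38.5 kWh/day × 30 days = 1155 kWh
First 400 kWh × $0.110 = $44.00
Next 500 kWh × $0.185 = $92.50
Remaining 255 kWh × $0.332 = $84.66
Energy charge = $221.16; + service $25.12 = $246.28 ≈ $246

$246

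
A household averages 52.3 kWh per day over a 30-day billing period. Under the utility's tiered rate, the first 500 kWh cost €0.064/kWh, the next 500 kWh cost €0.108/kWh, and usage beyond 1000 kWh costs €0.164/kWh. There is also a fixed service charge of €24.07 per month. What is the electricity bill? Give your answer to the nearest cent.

Usage = 52.3 kWh/day × 30 days = 1569 kWh
First 500 kWh × €0.064 = €32.00
Next 500 kWh × €0.108 = €54.00
Remaining 569 kWh × €0.164 = €93.32
Energy charge = €179.32; + service €24.07 = €203.39

€203.39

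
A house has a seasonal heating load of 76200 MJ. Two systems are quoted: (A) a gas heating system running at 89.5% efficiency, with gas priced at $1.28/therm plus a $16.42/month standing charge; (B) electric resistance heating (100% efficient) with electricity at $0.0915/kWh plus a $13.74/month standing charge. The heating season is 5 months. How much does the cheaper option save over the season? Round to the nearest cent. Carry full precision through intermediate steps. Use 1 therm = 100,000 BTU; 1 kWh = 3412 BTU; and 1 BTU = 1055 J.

Heat load = 76200 MJ = 76,200,000,000 J / 1055 = 72,227,488 BTU
Gas: input = 72,227,488 / 0.895 = 80,701,104 BTU = 807 therm → 807 × $1.28 = $1,032.97; + 5 × $16.42 standing = $1,115.07
Electric: 72,227,488 BTU / 3412 = 21,170 kWh → × $0.0915 = $1,936.93; + 5 × $13.74 standing = $2,005.63
Difference = |$1,115.07 − $2,005.63| = $890.56

$890.56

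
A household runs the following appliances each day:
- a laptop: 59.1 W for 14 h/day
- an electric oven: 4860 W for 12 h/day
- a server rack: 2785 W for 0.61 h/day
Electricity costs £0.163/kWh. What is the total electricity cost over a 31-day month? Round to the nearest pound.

laptop: 59.1 W × 14 h × 31 d = 25,649 Wh = 25.65 kWh
electric oven: 4860 W × 12 h × 31 d = 1,807,920 Wh = 1,808 kWh
server rack: 2785 W × 0.61 h × 31 d = 52,664 Wh = 52.66 kWh
Total energy = 25.65 + 1,808 + 52.66 = 1,886 kWh
Cost = 1,886 kWh × £0.163 = £307.46 ≈ £307

£307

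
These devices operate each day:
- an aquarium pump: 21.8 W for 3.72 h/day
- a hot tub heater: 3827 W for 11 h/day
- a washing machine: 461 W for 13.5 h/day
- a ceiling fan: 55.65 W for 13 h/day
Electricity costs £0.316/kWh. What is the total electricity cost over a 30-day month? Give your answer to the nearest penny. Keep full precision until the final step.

aquarium pump: 21.8 W × 3.72 h × 30 d = 2,433 Wh = 2.433 kWh
hot tub heater: 3827 W × 11 h × 30 d = 1,262,910 Wh = 1,263 kWh
washing machine: 461 W × 13.5 h × 30 d = 186,705 Wh = 186.7 kWh
ceiling fan: 55.65 W × 13 h × 30 d = 21,703 Wh = 21.7 kWh
Total energy = 2.433 + 1,263 + 186.7 + 21.7 = 1,474 kWh
Cost = 1,474 kWh × £0.316 = £465.71

£465.71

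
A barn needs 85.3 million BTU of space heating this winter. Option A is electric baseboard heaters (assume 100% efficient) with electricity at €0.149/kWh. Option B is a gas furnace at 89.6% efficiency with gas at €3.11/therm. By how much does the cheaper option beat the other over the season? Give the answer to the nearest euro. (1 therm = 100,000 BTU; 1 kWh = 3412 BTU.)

€764

Heat load = 85.3 × 10⁶ BTU = 85,300,000 BTU
Gas: input = 85,300,000 / 0.896 = 95,200,893 BTU = 952 therm → 952 × €3.11 = €2,960.75
Electric: 85,300,000 BTU / 3412 = 25,000 kWh → × €0.149 = €3,725.00
Difference = |€2,960.75 − €3,725.00| = €764.25 ≈ €764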